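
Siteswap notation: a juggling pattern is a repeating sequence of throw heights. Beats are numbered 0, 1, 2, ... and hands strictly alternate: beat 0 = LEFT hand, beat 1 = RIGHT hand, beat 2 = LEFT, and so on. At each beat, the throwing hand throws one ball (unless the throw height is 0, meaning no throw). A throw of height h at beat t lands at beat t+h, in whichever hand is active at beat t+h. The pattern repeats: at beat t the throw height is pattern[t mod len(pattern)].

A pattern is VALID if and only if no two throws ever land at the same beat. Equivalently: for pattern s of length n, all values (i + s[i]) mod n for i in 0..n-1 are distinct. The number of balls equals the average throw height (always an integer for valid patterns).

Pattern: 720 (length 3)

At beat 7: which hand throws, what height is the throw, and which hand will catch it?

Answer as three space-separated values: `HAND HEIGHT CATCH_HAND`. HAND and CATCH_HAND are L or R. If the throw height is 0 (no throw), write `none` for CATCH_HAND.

Beat 7: 7 mod 2 = 1, so hand = R
Throw height = pattern[7 mod 3] = pattern[1] = 2
Lands at beat 7+2=9, 9 mod 2 = 1, so catch hand = R

Answer: R 2 R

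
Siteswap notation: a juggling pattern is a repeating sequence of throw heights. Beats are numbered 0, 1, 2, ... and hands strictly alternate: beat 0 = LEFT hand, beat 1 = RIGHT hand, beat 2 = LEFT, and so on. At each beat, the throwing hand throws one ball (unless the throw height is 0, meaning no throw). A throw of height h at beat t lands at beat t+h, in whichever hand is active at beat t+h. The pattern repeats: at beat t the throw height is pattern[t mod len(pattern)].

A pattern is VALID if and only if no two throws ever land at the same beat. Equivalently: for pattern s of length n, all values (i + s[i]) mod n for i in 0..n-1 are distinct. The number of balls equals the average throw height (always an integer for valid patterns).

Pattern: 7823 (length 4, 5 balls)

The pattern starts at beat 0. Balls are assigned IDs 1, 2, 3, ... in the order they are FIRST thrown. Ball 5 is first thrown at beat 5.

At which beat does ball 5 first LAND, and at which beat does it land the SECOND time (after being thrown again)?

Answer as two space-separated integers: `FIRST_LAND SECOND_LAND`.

Answer: 13 21

Derivation:
Beat 0 (L): throw ball1 h=7 -> lands@7:R; in-air after throw: [b1@7:R]
Beat 1 (R): throw ball2 h=8 -> lands@9:R; in-air after throw: [b1@7:R b2@9:R]
Beat 2 (L): throw ball3 h=2 -> lands@4:L; in-air after throw: [b3@4:L b1@7:R b2@9:R]
Beat 3 (R): throw ball4 h=3 -> lands@6:L; in-air after throw: [b3@4:L b4@6:L b1@7:R b2@9:R]
Beat 4 (L): throw ball3 h=7 -> lands@11:R; in-air after throw: [b4@6:L b1@7:R b2@9:R b3@11:R]
Beat 5 (R): throw ball5 h=8 -> lands@13:R; in-air after throw: [b4@6:L b1@7:R b2@9:R b3@11:R b5@13:R]
Beat 6 (L): throw ball4 h=2 -> lands@8:L; in-air after throw: [b1@7:R b4@8:L b2@9:R b3@11:R b5@13:R]
Beat 7 (R): throw ball1 h=3 -> lands@10:L; in-air after throw: [b4@8:L b2@9:R b1@10:L b3@11:R b5@13:R]
Beat 8 (L): throw ball4 h=7 -> lands@15:R; in-air after throw: [b2@9:R b1@10:L b3@11:R b5@13:R b4@15:R]
Beat 9 (R): throw ball2 h=8 -> lands@17:R; in-air after throw: [b1@10:L b3@11:R b5@13:R b4@15:R b2@17:R]
Beat 10 (L): throw ball1 h=2 -> lands@12:L; in-air after throw: [b3@11:R b1@12:L b5@13:R b4@15:R b2@17:R]
Beat 11 (R): throw ball3 h=3 -> lands@14:L; in-air after throw: [b1@12:L b5@13:R b3@14:L b4@15:R b2@17:R]
Beat 12 (L): throw ball1 h=7 -> lands@19:R; in-air after throw: [b5@13:R b3@14:L b4@15:R b2@17:R b1@19:R]
Beat 13 (R): throw ball5 h=8 -> lands@21:R; in-air after throw: [b3@14:L b4@15:R b2@17:R b1@19:R b5@21:R]
Beat 14 (L): throw ball3 h=2 -> lands@16:L; in-air after throw: [b4@15:R b3@16:L b2@17:R b1@19:R b5@21:R]
Beat 15 (R): throw ball4 h=3 -> lands@18:L; in-air after throw: [b3@16:L b2@17:R b4@18:L b1@19:R b5@21:R]
Beat 16 (L): throw ball3 h=7 -> lands@23:R; in-air after throw: [b2@17:R b4@18:L b1@19:R b5@21:R b3@23:R]
Beat 17 (R): throw ball2 h=8 -> lands@25:R; in-air after throw: [b4@18:L b1@19:R b5@21:R b3@23:R b2@25:R]
Beat 18 (L): throw ball4 h=2 -> lands@20:L; in-air after throw: [b1@19:R b4@20:L b5@21:R b3@23:R b2@25:R]
Beat 19 (R): throw ball1 h=3 -> lands@22:L; in-air after throw: [b4@20:L b5@21:R b1@22:L b3@23:R b2@25:R]
Ball 5: thrown@5 h=8 -> first land @13; rethrown@13 h=8 -> second land @21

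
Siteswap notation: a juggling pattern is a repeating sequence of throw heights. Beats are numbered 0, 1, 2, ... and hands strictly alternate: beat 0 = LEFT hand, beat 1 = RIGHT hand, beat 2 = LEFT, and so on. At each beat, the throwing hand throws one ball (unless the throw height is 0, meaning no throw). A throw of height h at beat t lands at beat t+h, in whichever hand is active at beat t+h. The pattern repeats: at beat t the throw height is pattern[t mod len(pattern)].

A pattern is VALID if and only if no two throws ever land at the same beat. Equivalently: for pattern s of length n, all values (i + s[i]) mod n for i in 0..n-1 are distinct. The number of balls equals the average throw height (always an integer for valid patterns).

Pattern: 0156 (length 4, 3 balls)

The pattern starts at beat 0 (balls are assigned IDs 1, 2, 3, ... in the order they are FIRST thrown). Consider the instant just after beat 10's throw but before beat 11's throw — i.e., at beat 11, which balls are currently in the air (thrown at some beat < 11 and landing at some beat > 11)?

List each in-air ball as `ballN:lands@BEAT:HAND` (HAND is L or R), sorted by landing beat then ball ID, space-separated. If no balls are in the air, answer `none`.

Answer: ball1:lands@13:R ball2:lands@15:R

Derivation:
Beat 1 (R): throw ball1 h=1 -> lands@2:L; in-air after throw: [b1@2:L]
Beat 2 (L): throw ball1 h=5 -> lands@7:R; in-air after throw: [b1@7:R]
Beat 3 (R): throw ball2 h=6 -> lands@9:R; in-air after throw: [b1@7:R b2@9:R]
Beat 5 (R): throw ball3 h=1 -> lands@6:L; in-air after throw: [b3@6:L b1@7:R b2@9:R]
Beat 6 (L): throw ball3 h=5 -> lands@11:R; in-air after throw: [b1@7:R b2@9:R b3@11:R]
Beat 7 (R): throw ball1 h=6 -> lands@13:R; in-air after throw: [b2@9:R b3@11:R b1@13:R]
Beat 9 (R): throw ball2 h=1 -> lands@10:L; in-air after throw: [b2@10:L b3@11:R b1@13:R]
Beat 10 (L): throw ball2 h=5 -> lands@15:R; in-air after throw: [b3@11:R b1@13:R b2@15:R]
Beat 11 (R): throw ball3 h=6 -> lands@17:R; in-air after throw: [b1@13:R b2@15:R b3@17:R]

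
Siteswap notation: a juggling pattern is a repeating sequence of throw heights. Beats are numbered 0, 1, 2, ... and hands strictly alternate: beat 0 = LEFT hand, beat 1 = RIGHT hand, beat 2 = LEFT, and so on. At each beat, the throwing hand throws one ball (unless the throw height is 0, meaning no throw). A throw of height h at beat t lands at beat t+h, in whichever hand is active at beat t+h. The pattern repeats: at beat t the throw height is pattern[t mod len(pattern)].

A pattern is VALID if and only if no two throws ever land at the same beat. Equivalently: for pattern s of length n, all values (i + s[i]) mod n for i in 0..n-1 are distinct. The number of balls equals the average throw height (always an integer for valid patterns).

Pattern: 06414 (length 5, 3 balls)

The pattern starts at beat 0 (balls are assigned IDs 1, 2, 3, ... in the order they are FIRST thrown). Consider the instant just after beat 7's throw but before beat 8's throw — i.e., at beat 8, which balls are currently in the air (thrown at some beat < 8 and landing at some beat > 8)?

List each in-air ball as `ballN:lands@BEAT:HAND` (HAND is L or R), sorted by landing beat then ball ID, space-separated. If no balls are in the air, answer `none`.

Answer: ball1:lands@11:R ball2:lands@12:L

Derivation:
Beat 1 (R): throw ball1 h=6 -> lands@7:R; in-air after throw: [b1@7:R]
Beat 2 (L): throw ball2 h=4 -> lands@6:L; in-air after throw: [b2@6:L b1@7:R]
Beat 3 (R): throw ball3 h=1 -> lands@4:L; in-air after throw: [b3@4:L b2@6:L b1@7:R]
Beat 4 (L): throw ball3 h=4 -> lands@8:L; in-air after throw: [b2@6:L b1@7:R b3@8:L]
Beat 6 (L): throw ball2 h=6 -> lands@12:L; in-air after throw: [b1@7:R b3@8:L b2@12:L]
Beat 7 (R): throw ball1 h=4 -> lands@11:R; in-air after throw: [b3@8:L b1@11:R b2@12:L]
Beat 8 (L): throw ball3 h=1 -> lands@9:R; in-air after throw: [b3@9:R b1@11:R b2@12:L]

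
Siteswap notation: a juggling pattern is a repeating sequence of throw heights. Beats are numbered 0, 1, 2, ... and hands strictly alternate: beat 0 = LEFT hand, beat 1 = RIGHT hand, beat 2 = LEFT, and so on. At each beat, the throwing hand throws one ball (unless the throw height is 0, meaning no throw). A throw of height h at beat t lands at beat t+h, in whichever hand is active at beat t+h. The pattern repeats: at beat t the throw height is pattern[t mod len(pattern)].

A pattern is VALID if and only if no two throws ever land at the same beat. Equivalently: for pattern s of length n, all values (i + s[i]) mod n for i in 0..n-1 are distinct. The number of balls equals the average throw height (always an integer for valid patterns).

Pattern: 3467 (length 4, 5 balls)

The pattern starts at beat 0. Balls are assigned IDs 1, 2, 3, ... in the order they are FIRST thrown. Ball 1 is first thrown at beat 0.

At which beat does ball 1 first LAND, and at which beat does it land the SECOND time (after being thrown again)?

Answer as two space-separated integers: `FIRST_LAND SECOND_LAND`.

Answer: 3 10

Derivation:
Beat 0 (L): throw ball1 h=3 -> lands@3:R; in-air after throw: [b1@3:R]
Beat 1 (R): throw ball2 h=4 -> lands@5:R; in-air after throw: [b1@3:R b2@5:R]
Beat 2 (L): throw ball3 h=6 -> lands@8:L; in-air after throw: [b1@3:R b2@5:R b3@8:L]
Beat 3 (R): throw ball1 h=7 -> lands@10:L; in-air after throw: [b2@5:R b3@8:L b1@10:L]
Beat 4 (L): throw ball4 h=3 -> lands@7:R; in-air after throw: [b2@5:R b4@7:R b3@8:L b1@10:L]
Beat 5 (R): throw ball2 h=4 -> lands@9:R; in-air after throw: [b4@7:R b3@8:L b2@9:R b1@10:L]
Beat 6 (L): throw ball5 h=6 -> lands@12:L; in-air after throw: [b4@7:R b3@8:L b2@9:R b1@10:L b5@12:L]
Beat 7 (R): throw ball4 h=7 -> lands@14:L; in-air after throw: [b3@8:L b2@9:R b1@10:L b5@12:L b4@14:L]
Beat 8 (L): throw ball3 h=3 -> lands@11:R; in-air after throw: [b2@9:R b1@10:L b3@11:R b5@12:L b4@14:L]
Beat 9 (R): throw ball2 h=4 -> lands@13:R; in-air after throw: [b1@10:L b3@11:R b5@12:L b2@13:R b4@14:L]
Beat 10 (L): throw ball1 h=6 -> lands@16:L; in-air after throw: [b3@11:R b5@12:L b2@13:R b4@14:L b1@16:L]
Ball 1: thrown@0 h=3 -> first land @3; rethrown@3 h=7 -> second land @10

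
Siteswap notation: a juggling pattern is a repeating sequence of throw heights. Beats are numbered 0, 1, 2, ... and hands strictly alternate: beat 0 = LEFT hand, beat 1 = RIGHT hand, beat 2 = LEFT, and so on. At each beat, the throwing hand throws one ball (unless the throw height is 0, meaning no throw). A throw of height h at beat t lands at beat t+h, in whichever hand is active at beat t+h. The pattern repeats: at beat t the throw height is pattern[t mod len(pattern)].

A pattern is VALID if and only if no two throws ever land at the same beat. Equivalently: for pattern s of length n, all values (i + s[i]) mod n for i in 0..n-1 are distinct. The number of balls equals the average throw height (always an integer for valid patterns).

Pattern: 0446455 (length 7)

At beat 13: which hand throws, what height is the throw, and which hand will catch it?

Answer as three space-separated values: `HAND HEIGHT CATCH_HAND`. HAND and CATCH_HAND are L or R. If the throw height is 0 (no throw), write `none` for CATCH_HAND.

Answer: R 5 L

Derivation:
Beat 13: 13 mod 2 = 1, so hand = R
Throw height = pattern[13 mod 7] = pattern[6] = 5
Lands at beat 13+5=18, 18 mod 2 = 0, so catch hand = L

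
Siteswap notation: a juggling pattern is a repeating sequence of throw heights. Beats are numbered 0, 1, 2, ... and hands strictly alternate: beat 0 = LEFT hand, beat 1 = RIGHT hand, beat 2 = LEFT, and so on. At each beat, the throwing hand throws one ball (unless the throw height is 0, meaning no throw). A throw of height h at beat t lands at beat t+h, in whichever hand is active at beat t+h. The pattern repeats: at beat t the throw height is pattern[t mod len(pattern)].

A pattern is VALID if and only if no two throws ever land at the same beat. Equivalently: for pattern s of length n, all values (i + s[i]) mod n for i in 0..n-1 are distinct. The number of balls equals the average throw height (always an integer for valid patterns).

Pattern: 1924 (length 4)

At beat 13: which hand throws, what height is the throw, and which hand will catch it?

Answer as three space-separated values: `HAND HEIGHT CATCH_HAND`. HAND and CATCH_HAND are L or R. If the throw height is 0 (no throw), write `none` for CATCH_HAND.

Answer: R 9 L

Derivation:
Beat 13: 13 mod 2 = 1, so hand = R
Throw height = pattern[13 mod 4] = pattern[1] = 9
Lands at beat 13+9=22, 22 mod 2 = 0, so catch hand = L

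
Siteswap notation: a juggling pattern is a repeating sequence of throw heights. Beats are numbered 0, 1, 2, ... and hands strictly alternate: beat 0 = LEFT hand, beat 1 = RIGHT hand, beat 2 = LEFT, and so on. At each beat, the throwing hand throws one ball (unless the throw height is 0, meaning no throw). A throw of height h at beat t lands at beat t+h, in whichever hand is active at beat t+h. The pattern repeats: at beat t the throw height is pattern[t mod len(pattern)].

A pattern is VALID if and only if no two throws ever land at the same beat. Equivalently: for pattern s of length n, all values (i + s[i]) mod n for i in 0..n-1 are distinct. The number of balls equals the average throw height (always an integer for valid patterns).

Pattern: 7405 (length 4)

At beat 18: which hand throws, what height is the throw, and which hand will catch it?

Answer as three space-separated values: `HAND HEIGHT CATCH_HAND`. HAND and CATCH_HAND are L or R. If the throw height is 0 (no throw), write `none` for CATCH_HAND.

Answer: L 0 none

Derivation:
Beat 18: 18 mod 2 = 0, so hand = L
Throw height = pattern[18 mod 4] = pattern[2] = 0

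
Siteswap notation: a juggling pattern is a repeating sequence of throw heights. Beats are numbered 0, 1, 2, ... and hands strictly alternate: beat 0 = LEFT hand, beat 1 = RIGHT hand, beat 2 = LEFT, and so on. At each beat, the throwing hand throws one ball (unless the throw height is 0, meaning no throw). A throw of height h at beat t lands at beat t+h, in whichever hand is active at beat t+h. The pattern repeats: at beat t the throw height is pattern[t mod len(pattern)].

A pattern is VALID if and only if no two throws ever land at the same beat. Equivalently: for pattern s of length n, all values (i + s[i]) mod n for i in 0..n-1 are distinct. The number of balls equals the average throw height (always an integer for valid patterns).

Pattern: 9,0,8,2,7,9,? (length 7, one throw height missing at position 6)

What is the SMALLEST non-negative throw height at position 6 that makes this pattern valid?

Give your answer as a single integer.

Answer: 0

Derivation:
i=0: (0 + 9) mod 7 = 2
i=1: (1 + 0) mod 7 = 1
i=2: (2 + 8) mod 7 = 3
i=3: (3 + 2) mod 7 = 5
i=4: (4 + 7) mod 7 = 4
i=5: (5 + 9) mod 7 = 0
i=6: s[i]=? (unknown)
Known residues: [0, 1, 2, 3, 4, 5]; need a permutation of 0..6, so missing residue r = 6
Need (6 + s) mod 7 = 6; smallest s = (6 - 6) mod 7 = 0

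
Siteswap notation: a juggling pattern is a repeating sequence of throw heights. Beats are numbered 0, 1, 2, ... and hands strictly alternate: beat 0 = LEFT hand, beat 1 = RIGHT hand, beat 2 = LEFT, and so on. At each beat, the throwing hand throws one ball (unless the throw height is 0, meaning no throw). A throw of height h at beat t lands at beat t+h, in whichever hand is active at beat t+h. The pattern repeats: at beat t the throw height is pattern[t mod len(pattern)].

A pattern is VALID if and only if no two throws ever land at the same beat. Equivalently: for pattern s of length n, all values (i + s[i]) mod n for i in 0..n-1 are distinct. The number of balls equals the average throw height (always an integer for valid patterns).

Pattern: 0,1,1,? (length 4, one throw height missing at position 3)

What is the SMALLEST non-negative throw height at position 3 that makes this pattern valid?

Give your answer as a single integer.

Answer: 2

Derivation:
i=0: (0 + 0) mod 4 = 0
i=1: (1 + 1) mod 4 = 2
i=2: (2 + 1) mod 4 = 3
i=3: s[i]=? (unknown)
Known residues: [0, 2, 3]; need a permutation of 0..3, so missing residue r = 1
Need (3 + s) mod 4 = 1; smallest s = (1 - 3) mod 4 = 2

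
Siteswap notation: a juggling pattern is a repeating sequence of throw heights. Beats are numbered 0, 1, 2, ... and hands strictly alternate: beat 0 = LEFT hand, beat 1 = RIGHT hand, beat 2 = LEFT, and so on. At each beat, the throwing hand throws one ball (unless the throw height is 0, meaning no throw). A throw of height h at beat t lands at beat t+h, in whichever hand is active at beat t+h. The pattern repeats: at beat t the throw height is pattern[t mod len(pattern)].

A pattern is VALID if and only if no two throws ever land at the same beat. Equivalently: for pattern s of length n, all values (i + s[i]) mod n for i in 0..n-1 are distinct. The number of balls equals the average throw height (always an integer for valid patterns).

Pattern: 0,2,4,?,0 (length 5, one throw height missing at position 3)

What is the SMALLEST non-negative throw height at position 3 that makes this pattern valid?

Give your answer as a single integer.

i=0: (0 + 0) mod 5 = 0
i=1: (1 + 2) mod 5 = 3
i=2: (2 + 4) mod 5 = 1
i=3: s[i]=? (unknown)
i=4: (4 + 0) mod 5 = 4
Known residues: [0, 1, 3, 4]; need a permutation of 0..4, so missing residue r = 2
Need (3 + s) mod 5 = 2; smallest s = (2 - 3) mod 5 = 4

Answer: 4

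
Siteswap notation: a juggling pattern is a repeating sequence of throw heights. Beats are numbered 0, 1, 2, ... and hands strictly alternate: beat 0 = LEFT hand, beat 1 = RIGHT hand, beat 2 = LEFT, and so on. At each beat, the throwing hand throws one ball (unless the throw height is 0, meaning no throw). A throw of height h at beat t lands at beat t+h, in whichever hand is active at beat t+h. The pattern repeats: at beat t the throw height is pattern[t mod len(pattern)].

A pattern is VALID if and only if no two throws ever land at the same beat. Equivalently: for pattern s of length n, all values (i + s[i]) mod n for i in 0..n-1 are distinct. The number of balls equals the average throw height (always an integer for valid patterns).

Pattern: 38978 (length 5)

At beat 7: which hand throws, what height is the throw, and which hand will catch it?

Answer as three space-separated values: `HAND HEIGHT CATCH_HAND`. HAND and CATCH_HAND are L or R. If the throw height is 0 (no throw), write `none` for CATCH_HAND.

Answer: R 9 L

Derivation:
Beat 7: 7 mod 2 = 1, so hand = R
Throw height = pattern[7 mod 5] = pattern[2] = 9
Lands at beat 7+9=16, 16 mod 2 = 0, so catch hand = L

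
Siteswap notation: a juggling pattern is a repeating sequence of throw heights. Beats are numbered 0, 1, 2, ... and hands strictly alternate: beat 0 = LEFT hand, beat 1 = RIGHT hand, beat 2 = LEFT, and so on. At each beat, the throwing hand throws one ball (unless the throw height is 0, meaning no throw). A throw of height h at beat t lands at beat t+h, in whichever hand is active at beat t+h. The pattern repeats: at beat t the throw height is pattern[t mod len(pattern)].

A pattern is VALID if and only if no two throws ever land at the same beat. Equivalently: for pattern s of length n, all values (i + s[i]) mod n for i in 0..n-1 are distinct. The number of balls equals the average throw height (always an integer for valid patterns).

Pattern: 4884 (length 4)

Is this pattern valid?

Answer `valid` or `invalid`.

i=0: (i + s[i]) mod n = (0 + 4) mod 4 = 0
i=1: (i + s[i]) mod n = (1 + 8) mod 4 = 1
i=2: (i + s[i]) mod n = (2 + 8) mod 4 = 2
i=3: (i + s[i]) mod n = (3 + 4) mod 4 = 3
Residues: [0, 1, 2, 3], distinct: True

Answer: valid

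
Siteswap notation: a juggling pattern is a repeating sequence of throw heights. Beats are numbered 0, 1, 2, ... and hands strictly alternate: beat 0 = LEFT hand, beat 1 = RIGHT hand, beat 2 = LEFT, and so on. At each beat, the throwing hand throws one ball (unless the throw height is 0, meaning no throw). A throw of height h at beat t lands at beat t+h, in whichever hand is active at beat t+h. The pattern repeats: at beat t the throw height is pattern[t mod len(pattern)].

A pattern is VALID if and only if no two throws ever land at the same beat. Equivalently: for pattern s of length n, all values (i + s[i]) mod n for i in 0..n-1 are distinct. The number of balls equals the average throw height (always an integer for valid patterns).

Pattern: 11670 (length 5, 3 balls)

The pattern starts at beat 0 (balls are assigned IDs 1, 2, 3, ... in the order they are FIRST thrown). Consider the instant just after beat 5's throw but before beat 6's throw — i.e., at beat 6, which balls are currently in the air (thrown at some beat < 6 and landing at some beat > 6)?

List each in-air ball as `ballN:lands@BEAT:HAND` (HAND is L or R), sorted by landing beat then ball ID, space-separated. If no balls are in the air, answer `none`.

Beat 0 (L): throw ball1 h=1 -> lands@1:R; in-air after throw: [b1@1:R]
Beat 1 (R): throw ball1 h=1 -> lands@2:L; in-air after throw: [b1@2:L]
Beat 2 (L): throw ball1 h=6 -> lands@8:L; in-air after throw: [b1@8:L]
Beat 3 (R): throw ball2 h=7 -> lands@10:L; in-air after throw: [b1@8:L b2@10:L]
Beat 5 (R): throw ball3 h=1 -> lands@6:L; in-air after throw: [b3@6:L b1@8:L b2@10:L]
Beat 6 (L): throw ball3 h=1 -> lands@7:R; in-air after throw: [b3@7:R b1@8:L b2@10:L]

Answer: ball1:lands@8:L ball2:lands@10:L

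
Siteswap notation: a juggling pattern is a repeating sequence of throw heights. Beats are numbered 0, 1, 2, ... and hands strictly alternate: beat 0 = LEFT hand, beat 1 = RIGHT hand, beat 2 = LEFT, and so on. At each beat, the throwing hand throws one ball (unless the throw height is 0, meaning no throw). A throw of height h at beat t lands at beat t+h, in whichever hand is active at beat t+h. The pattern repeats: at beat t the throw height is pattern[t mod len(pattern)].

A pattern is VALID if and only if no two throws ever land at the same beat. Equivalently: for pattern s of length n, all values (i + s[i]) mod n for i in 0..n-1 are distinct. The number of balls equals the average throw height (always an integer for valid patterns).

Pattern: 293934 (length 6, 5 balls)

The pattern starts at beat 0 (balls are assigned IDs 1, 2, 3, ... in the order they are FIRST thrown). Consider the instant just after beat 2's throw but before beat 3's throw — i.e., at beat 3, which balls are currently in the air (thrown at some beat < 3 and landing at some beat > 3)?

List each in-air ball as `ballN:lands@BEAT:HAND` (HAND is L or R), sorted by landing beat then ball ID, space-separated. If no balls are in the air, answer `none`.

Answer: ball1:lands@5:R ball2:lands@10:L

Derivation:
Beat 0 (L): throw ball1 h=2 -> lands@2:L; in-air after throw: [b1@2:L]
Beat 1 (R): throw ball2 h=9 -> lands@10:L; in-air after throw: [b1@2:L b2@10:L]
Beat 2 (L): throw ball1 h=3 -> lands@5:R; in-air after throw: [b1@5:R b2@10:L]
Beat 3 (R): throw ball3 h=9 -> lands@12:L; in-air after throw: [b1@5:R b2@10:L b3@12:L]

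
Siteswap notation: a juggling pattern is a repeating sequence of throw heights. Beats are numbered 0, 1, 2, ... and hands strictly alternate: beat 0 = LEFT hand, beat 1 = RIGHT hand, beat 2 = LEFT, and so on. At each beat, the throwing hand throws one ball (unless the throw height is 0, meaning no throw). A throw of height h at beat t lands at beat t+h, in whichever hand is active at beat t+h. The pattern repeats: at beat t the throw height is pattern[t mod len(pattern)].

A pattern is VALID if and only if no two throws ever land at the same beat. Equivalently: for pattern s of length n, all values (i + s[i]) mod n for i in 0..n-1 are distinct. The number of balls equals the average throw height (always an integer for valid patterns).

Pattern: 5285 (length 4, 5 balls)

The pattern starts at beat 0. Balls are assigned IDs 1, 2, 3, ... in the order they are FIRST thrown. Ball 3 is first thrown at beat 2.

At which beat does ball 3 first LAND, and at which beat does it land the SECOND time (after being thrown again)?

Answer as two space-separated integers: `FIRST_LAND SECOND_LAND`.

Answer: 10 18

Derivation:
Beat 0 (L): throw ball1 h=5 -> lands@5:R; in-air after throw: [b1@5:R]
Beat 1 (R): throw ball2 h=2 -> lands@3:R; in-air after throw: [b2@3:R b1@5:R]
Beat 2 (L): throw ball3 h=8 -> lands@10:L; in-air after throw: [b2@3:R b1@5:R b3@10:L]
Beat 3 (R): throw ball2 h=5 -> lands@8:L; in-air after throw: [b1@5:R b2@8:L b3@10:L]
Beat 4 (L): throw ball4 h=5 -> lands@9:R; in-air after throw: [b1@5:R b2@8:L b4@9:R b3@10:L]
Beat 5 (R): throw ball1 h=2 -> lands@7:R; in-air after throw: [b1@7:R b2@8:L b4@9:R b3@10:L]
Beat 6 (L): throw ball5 h=8 -> lands@14:L; in-air after throw: [b1@7:R b2@8:L b4@9:R b3@10:L b5@14:L]
Beat 7 (R): throw ball1 h=5 -> lands@12:L; in-air after throw: [b2@8:L b4@9:R b3@10:L b1@12:L b5@14:L]
Beat 8 (L): throw ball2 h=5 -> lands@13:R; in-air after throw: [b4@9:R b3@10:L b1@12:L b2@13:R b5@14:L]
Beat 9 (R): throw ball4 h=2 -> lands@11:R; in-air after throw: [b3@10:L b4@11:R b1@12:L b2@13:R b5@14:L]
Beat 10 (L): throw ball3 h=8 -> lands@18:L; in-air after throw: [b4@11:R b1@12:L b2@13:R b5@14:L b3@18:L]
Beat 11 (R): throw ball4 h=5 -> lands@16:L; in-air after throw: [b1@12:L b2@13:R b5@14:L b4@16:L b3@18:L]
Beat 12 (L): throw ball1 h=5 -> lands@17:R; in-air after throw: [b2@13:R b5@14:L b4@16:L b1@17:R b3@18:L]
Beat 13 (R): throw ball2 h=2 -> lands@15:R; in-air after throw: [b5@14:L b2@15:R b4@16:L b1@17:R b3@18:L]
Beat 14 (L): throw ball5 h=8 -> lands@22:L; in-air after throw: [b2@15:R b4@16:L b1@17:R b3@18:L b5@22:L]
Beat 15 (R): throw ball2 h=5 -> lands@20:L; in-air after throw: [b4@16:L b1@17:R b3@18:L b2@20:L b5@22:L]
Beat 16 (L): throw ball4 h=5 -> lands@21:R; in-air after throw: [b1@17:R b3@18:L b2@20:L b4@21:R b5@22:L]
Beat 17 (R): throw ball1 h=2 -> lands@19:R; in-air after throw: [b3@18:L b1@19:R b2@20:L b4@21:R b5@22:L]
Ball 3: thrown@2 h=8 -> first land @10; rethrown@10 h=8 -> second land @18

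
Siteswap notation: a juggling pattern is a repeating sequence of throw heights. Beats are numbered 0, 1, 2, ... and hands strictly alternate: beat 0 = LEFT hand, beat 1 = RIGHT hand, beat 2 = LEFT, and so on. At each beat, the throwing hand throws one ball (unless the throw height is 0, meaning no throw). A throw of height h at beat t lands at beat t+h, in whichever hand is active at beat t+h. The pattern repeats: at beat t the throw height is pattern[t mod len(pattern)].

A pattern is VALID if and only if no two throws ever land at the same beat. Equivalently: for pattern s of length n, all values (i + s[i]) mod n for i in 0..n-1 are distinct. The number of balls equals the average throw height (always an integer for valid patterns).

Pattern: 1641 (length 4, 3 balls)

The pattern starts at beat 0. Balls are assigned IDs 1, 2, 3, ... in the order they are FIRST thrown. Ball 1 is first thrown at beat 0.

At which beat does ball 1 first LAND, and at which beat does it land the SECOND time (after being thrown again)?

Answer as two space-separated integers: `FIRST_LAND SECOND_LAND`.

Beat 0 (L): throw ball1 h=1 -> lands@1:R; in-air after throw: [b1@1:R]
Beat 1 (R): throw ball1 h=6 -> lands@7:R; in-air after throw: [b1@7:R]
Beat 2 (L): throw ball2 h=4 -> lands@6:L; in-air after throw: [b2@6:L b1@7:R]
Beat 3 (R): throw ball3 h=1 -> lands@4:L; in-air after throw: [b3@4:L b2@6:L b1@7:R]
Beat 4 (L): throw ball3 h=1 -> lands@5:R; in-air after throw: [b3@5:R b2@6:L b1@7:R]
Beat 5 (R): throw ball3 h=6 -> lands@11:R; in-air after throw: [b2@6:L b1@7:R b3@11:R]
Beat 6 (L): throw ball2 h=4 -> lands@10:L; in-air after throw: [b1@7:R b2@10:L b3@11:R]
Beat 7 (R): throw ball1 h=1 -> lands@8:L; in-air after throw: [b1@8:L b2@10:L b3@11:R]
Ball 1: thrown@0 h=1 -> first land @1; rethrown@1 h=6 -> second land @7

Answer: 1 7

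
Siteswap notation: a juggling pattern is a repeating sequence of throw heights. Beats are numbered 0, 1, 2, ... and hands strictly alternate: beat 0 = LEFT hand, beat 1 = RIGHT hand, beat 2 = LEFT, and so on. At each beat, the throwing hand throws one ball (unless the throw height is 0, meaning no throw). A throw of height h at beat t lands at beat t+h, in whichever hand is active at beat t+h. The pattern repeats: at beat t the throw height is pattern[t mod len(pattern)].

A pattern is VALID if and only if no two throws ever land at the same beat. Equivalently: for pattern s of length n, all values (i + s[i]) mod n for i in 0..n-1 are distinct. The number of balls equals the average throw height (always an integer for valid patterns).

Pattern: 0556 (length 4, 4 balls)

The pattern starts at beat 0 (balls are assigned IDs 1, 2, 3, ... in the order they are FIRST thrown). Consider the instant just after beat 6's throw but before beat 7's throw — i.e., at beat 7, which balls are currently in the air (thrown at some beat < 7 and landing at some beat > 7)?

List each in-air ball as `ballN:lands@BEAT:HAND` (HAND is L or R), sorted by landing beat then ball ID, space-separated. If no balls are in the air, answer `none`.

Answer: ball3:lands@9:R ball4:lands@10:L ball1:lands@11:R

Derivation:
Beat 1 (R): throw ball1 h=5 -> lands@6:L; in-air after throw: [b1@6:L]
Beat 2 (L): throw ball2 h=5 -> lands@7:R; in-air after throw: [b1@6:L b2@7:R]
Beat 3 (R): throw ball3 h=6 -> lands@9:R; in-air after throw: [b1@6:L b2@7:R b3@9:R]
Beat 5 (R): throw ball4 h=5 -> lands@10:L; in-air after throw: [b1@6:L b2@7:R b3@9:R b4@10:L]
Beat 6 (L): throw ball1 h=5 -> lands@11:R; in-air after throw: [b2@7:R b3@9:R b4@10:L b1@11:R]
Beat 7 (R): throw ball2 h=6 -> lands@13:R; in-air after throw: [b3@9:R b4@10:L b1@11:R b2@13:R]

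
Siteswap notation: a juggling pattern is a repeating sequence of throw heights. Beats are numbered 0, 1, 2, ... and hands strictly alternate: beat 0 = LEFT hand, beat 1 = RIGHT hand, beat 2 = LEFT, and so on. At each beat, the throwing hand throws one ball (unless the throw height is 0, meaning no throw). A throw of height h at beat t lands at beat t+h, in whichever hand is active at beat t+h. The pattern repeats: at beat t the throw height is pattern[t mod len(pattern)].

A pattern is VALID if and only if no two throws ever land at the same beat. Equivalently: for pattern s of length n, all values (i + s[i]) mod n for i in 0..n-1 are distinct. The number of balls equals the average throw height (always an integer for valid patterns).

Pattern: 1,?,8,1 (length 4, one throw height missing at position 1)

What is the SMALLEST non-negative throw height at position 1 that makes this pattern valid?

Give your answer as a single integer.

i=0: (0 + 1) mod 4 = 1
i=1: s[i]=? (unknown)
i=2: (2 + 8) mod 4 = 2
i=3: (3 + 1) mod 4 = 0
Known residues: [0, 1, 2]; need a permutation of 0..3, so missing residue r = 3
Need (1 + s) mod 4 = 3; smallest s = (3 - 1) mod 4 = 2

Answer: 2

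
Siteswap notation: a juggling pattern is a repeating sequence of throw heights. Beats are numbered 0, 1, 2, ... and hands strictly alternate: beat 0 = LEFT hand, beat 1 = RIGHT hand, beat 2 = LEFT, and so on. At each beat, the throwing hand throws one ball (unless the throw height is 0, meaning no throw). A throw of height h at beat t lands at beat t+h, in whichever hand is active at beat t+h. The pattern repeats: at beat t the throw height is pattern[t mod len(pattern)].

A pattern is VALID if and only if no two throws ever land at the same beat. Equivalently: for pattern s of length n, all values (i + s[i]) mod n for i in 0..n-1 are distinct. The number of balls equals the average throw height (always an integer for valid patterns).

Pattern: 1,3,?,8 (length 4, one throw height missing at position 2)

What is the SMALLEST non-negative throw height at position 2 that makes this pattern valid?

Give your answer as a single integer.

i=0: (0 + 1) mod 4 = 1
i=1: (1 + 3) mod 4 = 0
i=2: s[i]=? (unknown)
i=3: (3 + 8) mod 4 = 3
Known residues: [0, 1, 3]; need a permutation of 0..3, so missing residue r = 2
Need (2 + s) mod 4 = 2; smallest s = (2 - 2) mod 4 = 0

Answer: 0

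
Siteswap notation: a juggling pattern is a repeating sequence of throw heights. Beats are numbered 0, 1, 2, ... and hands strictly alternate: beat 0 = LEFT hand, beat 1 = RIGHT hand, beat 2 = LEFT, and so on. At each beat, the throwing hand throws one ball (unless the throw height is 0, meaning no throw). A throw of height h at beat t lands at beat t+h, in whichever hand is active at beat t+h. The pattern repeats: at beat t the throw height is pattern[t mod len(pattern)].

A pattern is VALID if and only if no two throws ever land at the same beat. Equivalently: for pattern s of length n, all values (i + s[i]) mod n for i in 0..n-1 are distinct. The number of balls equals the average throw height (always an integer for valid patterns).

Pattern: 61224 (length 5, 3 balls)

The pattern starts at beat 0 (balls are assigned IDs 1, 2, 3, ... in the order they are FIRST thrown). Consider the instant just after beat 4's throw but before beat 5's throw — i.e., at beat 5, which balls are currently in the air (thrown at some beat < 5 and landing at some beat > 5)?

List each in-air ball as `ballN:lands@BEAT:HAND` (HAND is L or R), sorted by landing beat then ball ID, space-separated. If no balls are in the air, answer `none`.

Answer: ball1:lands@6:L ball2:lands@8:L

Derivation:
Beat 0 (L): throw ball1 h=6 -> lands@6:L; in-air after throw: [b1@6:L]
Beat 1 (R): throw ball2 h=1 -> lands@2:L; in-air after throw: [b2@2:L b1@6:L]
Beat 2 (L): throw ball2 h=2 -> lands@4:L; in-air after throw: [b2@4:L b1@6:L]
Beat 3 (R): throw ball3 h=2 -> lands@5:R; in-air after throw: [b2@4:L b3@5:R b1@6:L]
Beat 4 (L): throw ball2 h=4 -> lands@8:L; in-air after throw: [b3@5:R b1@6:L b2@8:L]
Beat 5 (R): throw ball3 h=6 -> lands@11:R; in-air after throw: [b1@6:L b2@8:L b3@11:R]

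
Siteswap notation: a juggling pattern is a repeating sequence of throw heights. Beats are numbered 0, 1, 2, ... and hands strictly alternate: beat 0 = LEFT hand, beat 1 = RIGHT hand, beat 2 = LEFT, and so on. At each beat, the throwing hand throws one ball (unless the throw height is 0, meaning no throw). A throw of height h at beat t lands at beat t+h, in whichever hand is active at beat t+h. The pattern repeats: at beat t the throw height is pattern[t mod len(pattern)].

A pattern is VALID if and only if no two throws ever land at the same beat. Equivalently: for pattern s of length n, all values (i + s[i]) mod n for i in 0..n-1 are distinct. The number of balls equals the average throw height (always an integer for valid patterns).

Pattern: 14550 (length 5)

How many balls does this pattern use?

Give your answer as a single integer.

Pattern = [1, 4, 5, 5, 0], length n = 5
  position 0: throw height = 1, running sum = 1
  position 1: throw height = 4, running sum = 5
  position 2: throw height = 5, running sum = 10
  position 3: throw height = 5, running sum = 15
  position 4: throw height = 0, running sum = 15
Total sum = 15; balls = sum / n = 15 / 5 = 3

Answer: 3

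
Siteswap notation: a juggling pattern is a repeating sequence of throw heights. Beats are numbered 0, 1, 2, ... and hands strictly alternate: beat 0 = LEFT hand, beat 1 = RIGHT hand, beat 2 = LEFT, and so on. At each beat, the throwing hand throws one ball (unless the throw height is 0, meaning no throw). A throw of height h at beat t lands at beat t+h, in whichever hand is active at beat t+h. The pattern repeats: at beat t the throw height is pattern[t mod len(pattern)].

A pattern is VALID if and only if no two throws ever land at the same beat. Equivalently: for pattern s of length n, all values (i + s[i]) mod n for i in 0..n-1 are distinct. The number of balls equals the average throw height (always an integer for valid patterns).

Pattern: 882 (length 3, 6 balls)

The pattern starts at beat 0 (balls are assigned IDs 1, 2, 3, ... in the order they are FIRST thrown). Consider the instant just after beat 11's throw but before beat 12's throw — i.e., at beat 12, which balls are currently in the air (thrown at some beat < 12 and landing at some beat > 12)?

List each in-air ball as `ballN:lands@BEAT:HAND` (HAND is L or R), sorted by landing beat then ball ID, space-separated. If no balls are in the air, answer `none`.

Answer: ball4:lands@13:R ball6:lands@14:L ball5:lands@15:R ball2:lands@17:R ball1:lands@18:L

Derivation:
Beat 0 (L): throw ball1 h=8 -> lands@8:L; in-air after throw: [b1@8:L]
Beat 1 (R): throw ball2 h=8 -> lands@9:R; in-air after throw: [b1@8:L b2@9:R]
Beat 2 (L): throw ball3 h=2 -> lands@4:L; in-air after throw: [b3@4:L b1@8:L b2@9:R]
Beat 3 (R): throw ball4 h=8 -> lands@11:R; in-air after throw: [b3@4:L b1@8:L b2@9:R b4@11:R]
Beat 4 (L): throw ball3 h=8 -> lands@12:L; in-air after throw: [b1@8:L b2@9:R b4@11:R b3@12:L]
Beat 5 (R): throw ball5 h=2 -> lands@7:R; in-air after throw: [b5@7:R b1@8:L b2@9:R b4@11:R b3@12:L]
Beat 6 (L): throw ball6 h=8 -> lands@14:L; in-air after throw: [b5@7:R b1@8:L b2@9:R b4@11:R b3@12:L b6@14:L]
Beat 7 (R): throw ball5 h=8 -> lands@15:R; in-air after throw: [b1@8:L b2@9:R b4@11:R b3@12:L b6@14:L b5@15:R]
Beat 8 (L): throw ball1 h=2 -> lands@10:L; in-air after throw: [b2@9:R b1@10:L b4@11:R b3@12:L b6@14:L b5@15:R]
Beat 9 (R): throw ball2 h=8 -> lands@17:R; in-air after throw: [b1@10:L b4@11:R b3@12:L b6@14:L b5@15:R b2@17:R]
Beat 10 (L): throw ball1 h=8 -> lands@18:L; in-air after throw: [b4@11:R b3@12:L b6@14:L b5@15:R b2@17:R b1@18:L]
Beat 11 (R): throw ball4 h=2 -> lands@13:R; in-air after throw: [b3@12:L b4@13:R b6@14:L b5@15:R b2@17:R b1@18:L]
Beat 12 (L): throw ball3 h=8 -> lands@20:L; in-air after throw: [b4@13:R b6@14:L b5@15:R b2@17:R b1@18:L b3@20:L]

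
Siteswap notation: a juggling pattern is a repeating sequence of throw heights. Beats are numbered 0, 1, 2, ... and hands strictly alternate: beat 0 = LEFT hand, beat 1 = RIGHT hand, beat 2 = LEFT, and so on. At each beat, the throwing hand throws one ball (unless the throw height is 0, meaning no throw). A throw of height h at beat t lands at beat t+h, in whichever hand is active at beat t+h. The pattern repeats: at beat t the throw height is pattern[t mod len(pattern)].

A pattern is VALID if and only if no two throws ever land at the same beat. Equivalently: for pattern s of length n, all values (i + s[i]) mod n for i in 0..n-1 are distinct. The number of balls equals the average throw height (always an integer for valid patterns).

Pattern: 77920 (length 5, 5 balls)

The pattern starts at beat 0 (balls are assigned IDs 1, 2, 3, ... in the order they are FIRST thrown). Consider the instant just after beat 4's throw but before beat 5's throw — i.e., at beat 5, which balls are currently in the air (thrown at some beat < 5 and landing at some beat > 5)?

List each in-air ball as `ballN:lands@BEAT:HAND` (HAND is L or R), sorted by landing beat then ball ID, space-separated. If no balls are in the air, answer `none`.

Beat 0 (L): throw ball1 h=7 -> lands@7:R; in-air after throw: [b1@7:R]
Beat 1 (R): throw ball2 h=7 -> lands@8:L; in-air after throw: [b1@7:R b2@8:L]
Beat 2 (L): throw ball3 h=9 -> lands@11:R; in-air after throw: [b1@7:R b2@8:L b3@11:R]
Beat 3 (R): throw ball4 h=2 -> lands@5:R; in-air after throw: [b4@5:R b1@7:R b2@8:L b3@11:R]
Beat 5 (R): throw ball4 h=7 -> lands@12:L; in-air after throw: [b1@7:R b2@8:L b3@11:R b4@12:L]

Answer: ball1:lands@7:R ball2:lands@8:L ball3:lands@11:R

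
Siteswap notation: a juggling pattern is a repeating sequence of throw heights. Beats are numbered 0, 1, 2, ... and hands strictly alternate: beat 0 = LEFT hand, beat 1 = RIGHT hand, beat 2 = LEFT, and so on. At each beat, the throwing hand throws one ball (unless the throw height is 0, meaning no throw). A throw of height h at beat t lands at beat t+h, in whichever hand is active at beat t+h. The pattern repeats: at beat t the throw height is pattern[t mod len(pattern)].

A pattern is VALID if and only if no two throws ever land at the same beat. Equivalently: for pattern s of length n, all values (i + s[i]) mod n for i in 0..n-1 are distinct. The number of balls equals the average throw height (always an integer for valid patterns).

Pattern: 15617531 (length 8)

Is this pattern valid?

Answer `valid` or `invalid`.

Answer: invalid

Derivation:
i=0: (i + s[i]) mod n = (0 + 1) mod 8 = 1
i=1: (i + s[i]) mod n = (1 + 5) mod 8 = 6
i=2: (i + s[i]) mod n = (2 + 6) mod 8 = 0
i=3: (i + s[i]) mod n = (3 + 1) mod 8 = 4
i=4: (i + s[i]) mod n = (4 + 7) mod 8 = 3
i=5: (i + s[i]) mod n = (5 + 5) mod 8 = 2
i=6: (i + s[i]) mod n = (6 + 3) mod 8 = 1
i=7: (i + s[i]) mod n = (7 + 1) mod 8 = 0
Residues: [1, 6, 0, 4, 3, 2, 1, 0], distinct: False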